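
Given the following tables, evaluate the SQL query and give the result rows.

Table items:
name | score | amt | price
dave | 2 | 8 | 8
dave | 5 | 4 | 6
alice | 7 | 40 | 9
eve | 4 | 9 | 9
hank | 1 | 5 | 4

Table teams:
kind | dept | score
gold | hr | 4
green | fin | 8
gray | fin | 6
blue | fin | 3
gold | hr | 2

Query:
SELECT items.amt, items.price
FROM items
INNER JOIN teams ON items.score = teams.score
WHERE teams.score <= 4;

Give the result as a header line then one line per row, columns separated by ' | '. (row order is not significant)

== RESULT ==
items.amt | items.price
8 | 8
9 | 9

Derivation:
After JOIN teams (2 rows):
items.name | items.score | items.amt | items.price | teams.kind | teams.dept | teams.score
dave | 2 | 8 | 8 | gold | hr | 2
eve | 4 | 9 | 9 | gold | hr | 4
After WHERE (2 rows):
items.name | items.score | items.amt | items.price | teams.kind | teams.dept | teams.score
dave | 2 | 8 | 8 | gold | hr | 2
eve | 4 | 9 | 9 | gold | hr | 4
After SELECT (2 rows):
items.amt | items.price
8 | 8
9 | 9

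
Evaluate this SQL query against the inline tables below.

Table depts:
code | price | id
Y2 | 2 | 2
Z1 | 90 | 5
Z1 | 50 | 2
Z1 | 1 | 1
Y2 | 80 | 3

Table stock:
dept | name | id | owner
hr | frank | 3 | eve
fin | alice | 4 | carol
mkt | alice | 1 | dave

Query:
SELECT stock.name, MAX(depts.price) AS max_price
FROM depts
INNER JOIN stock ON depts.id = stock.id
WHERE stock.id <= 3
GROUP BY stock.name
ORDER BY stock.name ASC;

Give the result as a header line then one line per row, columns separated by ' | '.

After JOIN stock (2 rows):
depts.code | depts.price | depts.id | stock.dept | stock.name | stock.id | stock.owner
Z1 | 1 | 1 | mkt | alice | 1 | dave
Y2 | 80 | 3 | hr | frank | 3 | eve
After WHERE (2 rows):
depts.code | depts.price | depts.id | stock.dept | stock.name | stock.id | stock.owner
Z1 | 1 | 1 | mkt | alice | 1 | dave
Y2 | 80 | 3 | hr | frank | 3 | eve
After GROUP BY (2 rows):
stock.name | max_price
alice | 1
frank | 80
After ORDER BY (2 rows):
stock.name | max_price
alice | 1
frank | 80

== RESULT ==
stock.name | max_price
alice | 1
frank | 80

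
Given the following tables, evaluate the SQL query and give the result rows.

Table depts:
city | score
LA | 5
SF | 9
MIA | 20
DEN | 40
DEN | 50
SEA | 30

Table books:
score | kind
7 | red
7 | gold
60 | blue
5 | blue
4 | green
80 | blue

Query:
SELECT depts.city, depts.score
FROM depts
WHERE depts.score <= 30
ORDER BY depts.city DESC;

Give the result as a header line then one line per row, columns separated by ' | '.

After WHERE (4 rows):
depts.city | depts.score
LA | 5
SF | 9
MIA | 20
SEA | 30
After SELECT (4 rows):
depts.city | depts.score
LA | 5
SF | 9
MIA | 20
SEA | 30
After ORDER BY (4 rows):
depts.city | depts.score
SF | 9
SEA | 30
MIA | 20
LA | 5

== RESULT ==
depts.city | depts.score
SF | 9
SEA | 30
MIA | 20
LA | 5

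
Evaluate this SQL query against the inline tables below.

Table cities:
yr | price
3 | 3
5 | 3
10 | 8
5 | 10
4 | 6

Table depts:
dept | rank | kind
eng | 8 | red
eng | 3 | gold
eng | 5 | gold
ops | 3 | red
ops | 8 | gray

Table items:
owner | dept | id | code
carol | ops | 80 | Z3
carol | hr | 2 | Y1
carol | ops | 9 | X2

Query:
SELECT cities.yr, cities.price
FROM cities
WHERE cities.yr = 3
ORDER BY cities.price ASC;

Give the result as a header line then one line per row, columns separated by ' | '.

== RESULT ==
cities.yr | cities.price
3 | 3

Derivation:
After WHERE (1 rows):
cities.yr | cities.price
3 | 3
After SELECT (1 rows):
cities.yr | cities.price
3 | 3
After ORDER BY (1 rows):
cities.yr | cities.price
3 | 3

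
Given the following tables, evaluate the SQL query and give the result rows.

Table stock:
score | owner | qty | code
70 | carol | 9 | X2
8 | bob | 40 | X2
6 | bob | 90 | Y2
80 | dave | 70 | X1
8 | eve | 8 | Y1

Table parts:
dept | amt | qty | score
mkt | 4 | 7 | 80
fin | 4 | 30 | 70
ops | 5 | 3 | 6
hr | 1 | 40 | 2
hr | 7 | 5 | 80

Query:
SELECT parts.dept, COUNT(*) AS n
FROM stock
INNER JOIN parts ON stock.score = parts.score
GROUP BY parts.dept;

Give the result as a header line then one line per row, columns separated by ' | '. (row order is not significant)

== RESULT ==
parts.dept | n
fin | 1
ops | 1
mkt | 1
hr | 1

Derivation:
After JOIN parts (4 rows):
stock.score | stock.owner | stock.qty | stock.code | parts.dept | parts.amt | parts.qty | parts.score
70 | carol | 9 | X2 | fin | 4 | 30 | 70
6 | bob | 90 | Y2 | ops | 5 | 3 | 6
80 | dave | 70 | X1 | mkt | 4 | 7 | 80
80 | dave | 70 | X1 | hr | 7 | 5 | 80
After GROUP BY (4 rows):
parts.dept | n
fin | 1
ops | 1
mkt | 1
hr | 1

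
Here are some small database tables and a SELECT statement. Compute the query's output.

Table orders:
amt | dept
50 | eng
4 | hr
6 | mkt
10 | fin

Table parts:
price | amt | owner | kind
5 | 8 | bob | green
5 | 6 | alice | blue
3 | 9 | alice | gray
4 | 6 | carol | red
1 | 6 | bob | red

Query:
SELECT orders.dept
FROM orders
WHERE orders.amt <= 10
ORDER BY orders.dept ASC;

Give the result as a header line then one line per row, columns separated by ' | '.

== RESULT ==
orders.dept
fin
hr
mkt

Derivation:
After WHERE (3 rows):
orders.amt | orders.dept
4 | hr
6 | mkt
10 | fin
After SELECT (3 rows):
orders.dept
hr
mkt
fin
After ORDER BY (3 rows):
orders.dept
fin
hr
mkt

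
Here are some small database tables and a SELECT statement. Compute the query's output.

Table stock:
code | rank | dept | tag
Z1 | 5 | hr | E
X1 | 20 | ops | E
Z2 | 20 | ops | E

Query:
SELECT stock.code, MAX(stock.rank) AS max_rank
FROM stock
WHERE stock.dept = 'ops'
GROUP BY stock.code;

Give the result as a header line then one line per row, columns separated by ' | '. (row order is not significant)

After WHERE (2 rows):
stock.code | stock.rank | stock.dept | stock.tag
X1 | 20 | ops | E
Z2 | 20 | ops | E
After GROUP BY (2 rows):
stock.code | max_rank
X1 | 20
Z2 | 20

== RESULT ==
stock.code | max_rank
X1 | 20
Z2 | 20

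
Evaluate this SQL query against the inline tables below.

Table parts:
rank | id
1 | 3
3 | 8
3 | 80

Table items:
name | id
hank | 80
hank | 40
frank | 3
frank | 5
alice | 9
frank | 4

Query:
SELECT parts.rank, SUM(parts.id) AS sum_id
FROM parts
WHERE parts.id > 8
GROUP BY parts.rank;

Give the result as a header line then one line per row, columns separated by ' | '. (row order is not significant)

== RESULT ==
parts.rank | sum_id
3 | 80

Derivation:
After WHERE (1 rows):
parts.rank | parts.id
3 | 80
After GROUP BY (1 rows):
parts.rank | sum_id
3 | 80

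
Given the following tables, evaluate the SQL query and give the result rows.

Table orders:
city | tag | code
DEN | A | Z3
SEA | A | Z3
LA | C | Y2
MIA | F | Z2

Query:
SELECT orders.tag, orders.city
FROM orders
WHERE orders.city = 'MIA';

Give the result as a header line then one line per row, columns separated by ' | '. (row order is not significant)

== RESULT ==
orders.tag | orders.city
F | MIA

Derivation:
After WHERE (1 rows):
orders.city | orders.tag | orders.code
MIA | F | Z2
After SELECT (1 rows):
orders.tag | orders.city
F | MIA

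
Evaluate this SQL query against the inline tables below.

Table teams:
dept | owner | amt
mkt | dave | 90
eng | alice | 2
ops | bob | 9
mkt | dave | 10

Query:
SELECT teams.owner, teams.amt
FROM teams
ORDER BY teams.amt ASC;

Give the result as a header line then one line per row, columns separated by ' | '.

== RESULT ==
teams.owner | teams.amt
alice | 2
bob | 9
dave | 10
dave | 90

Derivation:
After SELECT (4 rows):
teams.owner | teams.amt
dave | 90
alice | 2
bob | 9
dave | 10
After ORDER BY (4 rows):
teams.owner | teams.amt
alice | 2
bob | 9
dave | 10
dave | 90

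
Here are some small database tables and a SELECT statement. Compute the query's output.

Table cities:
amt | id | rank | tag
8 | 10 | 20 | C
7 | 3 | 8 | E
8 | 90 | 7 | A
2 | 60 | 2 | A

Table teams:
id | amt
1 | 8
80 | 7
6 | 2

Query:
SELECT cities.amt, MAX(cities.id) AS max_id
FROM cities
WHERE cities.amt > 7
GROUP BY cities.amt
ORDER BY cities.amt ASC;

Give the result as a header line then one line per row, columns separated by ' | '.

After WHERE (2 rows):
cities.amt | cities.id | cities.rank | cities.tag
8 | 10 | 20 | C
8 | 90 | 7 | A
After GROUP BY (1 rows):
cities.amt | max_id
8 | 90
After ORDER BY (1 rows):
cities.amt | max_id
8 | 90

== RESULT ==
cities.amt | max_id
8 | 90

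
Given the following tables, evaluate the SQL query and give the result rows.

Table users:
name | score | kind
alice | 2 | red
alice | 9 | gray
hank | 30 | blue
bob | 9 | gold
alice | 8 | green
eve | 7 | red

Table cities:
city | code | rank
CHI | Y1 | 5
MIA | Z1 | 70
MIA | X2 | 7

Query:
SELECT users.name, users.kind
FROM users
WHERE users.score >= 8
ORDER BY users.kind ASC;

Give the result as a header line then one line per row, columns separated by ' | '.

== RESULT ==
users.name | users.kind
hank | blue
bob | gold
alice | gray
alice | green

Derivation:
After WHERE (4 rows):
users.name | users.score | users.kind
alice | 9 | gray
hank | 30 | blue
bob | 9 | gold
alice | 8 | green
After SELECT (4 rows):
users.name | users.kind
alice | gray
hank | blue
bob | gold
alice | green
After ORDER BY (4 rows):
users.name | users.kind
hank | blue
bob | gold
alice | gray
alice | green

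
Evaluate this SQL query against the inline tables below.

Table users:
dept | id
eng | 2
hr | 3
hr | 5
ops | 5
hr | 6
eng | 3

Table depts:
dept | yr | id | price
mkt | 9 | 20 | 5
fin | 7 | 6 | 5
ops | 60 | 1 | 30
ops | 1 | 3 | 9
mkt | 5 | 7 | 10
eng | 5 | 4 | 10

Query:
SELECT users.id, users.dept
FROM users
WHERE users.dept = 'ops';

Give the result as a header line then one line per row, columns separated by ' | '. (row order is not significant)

After WHERE (1 rows):
users.dept | users.id
ops | 5
After SELECT (1 rows):
users.id | users.dept
5 | ops

== RESULT ==
users.id | users.dept
5 | ops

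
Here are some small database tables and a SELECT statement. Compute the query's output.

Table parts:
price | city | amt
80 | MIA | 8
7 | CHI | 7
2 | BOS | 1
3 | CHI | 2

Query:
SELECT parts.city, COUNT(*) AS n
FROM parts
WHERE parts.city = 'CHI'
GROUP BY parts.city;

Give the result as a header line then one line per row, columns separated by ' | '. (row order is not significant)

== RESULT ==
parts.city | n
CHI | 2

Derivation:
After WHERE (2 rows):
parts.price | parts.city | parts.amt
7 | CHI | 7
3 | CHI | 2
After GROUP BY (1 rows):
parts.city | n
CHI | 2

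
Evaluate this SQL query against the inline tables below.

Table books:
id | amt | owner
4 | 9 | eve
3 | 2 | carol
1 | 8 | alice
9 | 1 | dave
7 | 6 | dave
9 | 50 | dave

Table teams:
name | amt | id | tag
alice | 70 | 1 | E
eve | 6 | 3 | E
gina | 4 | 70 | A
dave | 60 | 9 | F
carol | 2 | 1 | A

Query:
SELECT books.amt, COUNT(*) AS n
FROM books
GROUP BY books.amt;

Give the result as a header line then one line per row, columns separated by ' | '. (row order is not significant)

== RESULT ==
books.amt | n
9 | 1
2 | 1
8 | 1
1 | 1
6 | 1
50 | 1

Derivation:
After GROUP BY (6 rows):
books.amt | n
9 | 1
2 | 1
8 | 1
1 | 1
6 | 1
50 | 1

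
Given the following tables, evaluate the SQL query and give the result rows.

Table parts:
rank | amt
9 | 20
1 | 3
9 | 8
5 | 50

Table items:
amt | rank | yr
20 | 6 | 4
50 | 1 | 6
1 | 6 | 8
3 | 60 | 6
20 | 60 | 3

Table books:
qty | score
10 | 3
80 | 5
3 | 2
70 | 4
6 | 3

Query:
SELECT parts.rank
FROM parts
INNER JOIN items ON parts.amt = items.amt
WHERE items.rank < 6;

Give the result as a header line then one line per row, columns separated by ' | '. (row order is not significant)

== RESULT ==
parts.rank
5

Derivation:
After JOIN items (4 rows):
parts.rank | parts.amt | items.amt | items.rank | items.yr
9 | 20 | 20 | 6 | 4
9 | 20 | 20 | 60 | 3
1 | 3 | 3 | 60 | 6
5 | 50 | 50 | 1 | 6
After WHERE (1 rows):
parts.rank | parts.amt | items.amt | items.rank | items.yr
5 | 50 | 50 | 1 | 6
After SELECT (1 rows):
parts.rank
5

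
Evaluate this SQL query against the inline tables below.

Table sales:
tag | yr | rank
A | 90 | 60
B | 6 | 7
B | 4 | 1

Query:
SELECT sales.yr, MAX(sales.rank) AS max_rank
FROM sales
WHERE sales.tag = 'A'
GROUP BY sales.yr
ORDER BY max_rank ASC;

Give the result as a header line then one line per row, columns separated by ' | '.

After WHERE (1 rows):
sales.tag | sales.yr | sales.rank
A | 90 | 60
After GROUP BY (1 rows):
sales.yr | max_rank
90 | 60
After ORDER BY (1 rows):
sales.yr | max_rank
90 | 60

== RESULT ==
sales.yr | max_rank
90 | 60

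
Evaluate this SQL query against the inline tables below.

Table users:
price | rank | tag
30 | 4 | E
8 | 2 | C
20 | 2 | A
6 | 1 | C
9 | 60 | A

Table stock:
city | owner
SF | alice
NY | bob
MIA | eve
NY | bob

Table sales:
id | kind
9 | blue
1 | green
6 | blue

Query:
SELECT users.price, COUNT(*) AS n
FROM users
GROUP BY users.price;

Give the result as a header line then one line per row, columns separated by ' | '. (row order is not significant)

After GROUP BY (5 rows):
users.price | n
30 | 1
8 | 1
20 | 1
6 | 1
9 | 1

== RESULT ==
users.price | n
30 | 1
8 | 1
20 | 1
6 | 1
9 | 1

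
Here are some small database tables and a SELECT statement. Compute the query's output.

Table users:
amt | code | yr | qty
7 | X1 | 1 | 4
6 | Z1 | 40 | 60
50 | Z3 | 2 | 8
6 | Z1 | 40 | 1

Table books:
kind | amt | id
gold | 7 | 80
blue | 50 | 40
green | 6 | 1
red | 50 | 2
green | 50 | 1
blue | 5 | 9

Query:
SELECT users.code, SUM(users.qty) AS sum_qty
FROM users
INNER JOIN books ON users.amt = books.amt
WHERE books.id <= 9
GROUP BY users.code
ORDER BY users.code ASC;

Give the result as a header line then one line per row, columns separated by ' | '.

After JOIN books (6 rows):
users.amt | users.code | users.yr | users.qty | books.kind | books.amt | books.id
7 | X1 | 1 | 4 | gold | 7 | 80
6 | Z1 | 40 | 60 | green | 6 | 1
50 | Z3 | 2 | 8 | blue | 50 | 40
50 | Z3 | 2 | 8 | red | 50 | 2
50 | Z3 | 2 | 8 | green | 50 | 1
6 | Z1 | 40 | 1 | green | 6 | 1
After WHERE (4 rows):
users.amt | users.code | users.yr | users.qty | books.kind | books.amt | books.id
6 | Z1 | 40 | 60 | green | 6 | 1
50 | Z3 | 2 | 8 | red | 50 | 2
50 | Z3 | 2 | 8 | green | 50 | 1
6 | Z1 | 40 | 1 | green | 6 | 1
After GROUP BY (2 rows):
users.code | sum_qty
Z1 | 61
Z3 | 16
After ORDER BY (2 rows):
users.code | sum_qty
Z1 | 61
Z3 | 16

== RESULT ==
users.code | sum_qty
Z1 | 61
Z3 | 16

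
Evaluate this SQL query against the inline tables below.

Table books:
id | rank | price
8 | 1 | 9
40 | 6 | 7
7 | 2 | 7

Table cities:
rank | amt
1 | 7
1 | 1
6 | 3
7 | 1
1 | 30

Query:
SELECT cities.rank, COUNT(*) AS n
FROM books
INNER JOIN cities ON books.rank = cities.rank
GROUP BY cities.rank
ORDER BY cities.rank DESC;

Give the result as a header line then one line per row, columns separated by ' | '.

After JOIN cities (4 rows):
books.id | books.rank | books.price | cities.rank | cities.amt
8 | 1 | 9 | 1 | 7
8 | 1 | 9 | 1 | 1
8 | 1 | 9 | 1 | 30
40 | 6 | 7 | 6 | 3
After GROUP BY (2 rows):
cities.rank | n
1 | 3
6 | 1
After ORDER BY (2 rows):
cities.rank | n
6 | 1
1 | 3

== RESULT ==
cities.rank | n
6 | 1
1 | 3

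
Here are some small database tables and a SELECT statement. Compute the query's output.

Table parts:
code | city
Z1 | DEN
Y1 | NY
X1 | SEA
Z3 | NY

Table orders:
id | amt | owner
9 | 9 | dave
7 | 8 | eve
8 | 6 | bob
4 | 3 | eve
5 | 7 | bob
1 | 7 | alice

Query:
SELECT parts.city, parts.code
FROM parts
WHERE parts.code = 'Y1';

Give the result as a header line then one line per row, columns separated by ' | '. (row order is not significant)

== RESULT ==
parts.city | parts.code
NY | Y1

Derivation:
After WHERE (1 rows):
parts.code | parts.city
Y1 | NY
After SELECT (1 rows):
parts.city | parts.code
NY | Y1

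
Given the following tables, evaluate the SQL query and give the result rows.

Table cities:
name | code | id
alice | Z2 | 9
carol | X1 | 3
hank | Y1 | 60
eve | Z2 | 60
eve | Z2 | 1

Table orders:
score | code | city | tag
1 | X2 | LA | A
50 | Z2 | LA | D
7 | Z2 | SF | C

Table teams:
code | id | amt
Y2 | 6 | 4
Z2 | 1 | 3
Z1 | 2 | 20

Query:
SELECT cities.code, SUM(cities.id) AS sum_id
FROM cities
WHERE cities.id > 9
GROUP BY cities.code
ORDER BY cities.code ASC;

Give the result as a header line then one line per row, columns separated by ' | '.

After WHERE (2 rows):
cities.name | cities.code | cities.id
hank | Y1 | 60
eve | Z2 | 60
After GROUP BY (2 rows):
cities.code | sum_id
Y1 | 60
Z2 | 60
After ORDER BY (2 rows):
cities.code | sum_id
Y1 | 60
Z2 | 60

== RESULT ==
cities.code | sum_id
Y1 | 60
Z2 | 60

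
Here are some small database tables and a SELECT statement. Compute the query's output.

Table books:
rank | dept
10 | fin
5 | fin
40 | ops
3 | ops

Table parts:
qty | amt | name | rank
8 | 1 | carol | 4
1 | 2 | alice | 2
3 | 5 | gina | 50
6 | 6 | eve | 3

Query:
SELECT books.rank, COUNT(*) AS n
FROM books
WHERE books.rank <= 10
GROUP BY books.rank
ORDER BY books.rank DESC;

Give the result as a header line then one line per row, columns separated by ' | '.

After WHERE (3 rows):
books.rank | books.dept
10 | fin
5 | fin
3 | ops
After GROUP BY (3 rows):
books.rank | n
10 | 1
5 | 1
3 | 1
After ORDER BY (3 rows):
books.rank | n
10 | 1
5 | 1
3 | 1

== RESULT ==
books.rank | n
10 | 1
5 | 1
3 | 1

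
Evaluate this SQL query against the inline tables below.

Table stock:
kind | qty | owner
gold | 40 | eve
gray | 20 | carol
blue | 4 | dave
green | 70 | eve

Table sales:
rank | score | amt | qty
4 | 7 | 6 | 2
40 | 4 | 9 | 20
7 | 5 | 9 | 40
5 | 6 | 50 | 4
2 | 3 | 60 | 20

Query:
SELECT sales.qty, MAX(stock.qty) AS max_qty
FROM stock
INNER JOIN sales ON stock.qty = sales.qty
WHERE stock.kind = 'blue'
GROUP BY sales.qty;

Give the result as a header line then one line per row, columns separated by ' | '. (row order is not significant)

After JOIN sales (4 rows):
stock.kind | stock.qty | stock.owner | sales.rank | sales.score | sales.amt | sales.qty
gold | 40 | eve | 7 | 5 | 9 | 40
gray | 20 | carol | 40 | 4 | 9 | 20
gray | 20 | carol | 2 | 3 | 60 | 20
blue | 4 | dave | 5 | 6 | 50 | 4
After WHERE (1 rows):
stock.kind | stock.qty | stock.owner | sales.rank | sales.score | sales.amt | sales.qty
blue | 4 | dave | 5 | 6 | 50 | 4
After GROUP BY (1 rows):
sales.qty | max_qty
4 | 4

== RESULT ==
sales.qty | max_qty
4 | 4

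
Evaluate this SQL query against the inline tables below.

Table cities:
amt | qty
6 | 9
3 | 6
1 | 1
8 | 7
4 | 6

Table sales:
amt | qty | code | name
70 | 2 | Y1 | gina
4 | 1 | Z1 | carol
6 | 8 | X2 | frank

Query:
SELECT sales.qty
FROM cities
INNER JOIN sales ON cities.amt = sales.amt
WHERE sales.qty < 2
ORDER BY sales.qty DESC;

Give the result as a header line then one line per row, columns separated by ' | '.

== RESULT ==
sales.qty
1

Derivation:
After JOIN sales (2 rows):
cities.amt | cities.qty | sales.amt | sales.qty | sales.code | sales.name
6 | 9 | 6 | 8 | X2 | frank
4 | 6 | 4 | 1 | Z1 | carol
After WHERE (1 rows):
cities.amt | cities.qty | sales.amt | sales.qty | sales.code | sales.name
4 | 6 | 4 | 1 | Z1 | carol
After SELECT (1 rows):
sales.qty
1
After ORDER BY (1 rows):
sales.qty
1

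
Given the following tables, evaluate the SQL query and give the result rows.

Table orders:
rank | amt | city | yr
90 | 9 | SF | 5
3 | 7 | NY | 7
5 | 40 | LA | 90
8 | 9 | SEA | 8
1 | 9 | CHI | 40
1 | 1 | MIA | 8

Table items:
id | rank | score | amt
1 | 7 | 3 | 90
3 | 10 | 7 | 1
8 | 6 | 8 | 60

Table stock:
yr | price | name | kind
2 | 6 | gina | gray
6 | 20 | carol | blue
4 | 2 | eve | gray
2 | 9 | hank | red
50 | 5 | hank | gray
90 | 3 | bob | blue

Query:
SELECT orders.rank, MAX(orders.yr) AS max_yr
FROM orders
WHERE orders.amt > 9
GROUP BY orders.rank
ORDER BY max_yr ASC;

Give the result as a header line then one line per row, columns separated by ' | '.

After WHERE (1 rows):
orders.rank | orders.amt | orders.city | orders.yr
5 | 40 | LA | 90
After GROUP BY (1 rows):
orders.rank | max_yr
5 | 90
After ORDER BY (1 rows):
orders.rank | max_yr
5 | 90

== RESULT ==
orders.rank | max_yr
5 | 90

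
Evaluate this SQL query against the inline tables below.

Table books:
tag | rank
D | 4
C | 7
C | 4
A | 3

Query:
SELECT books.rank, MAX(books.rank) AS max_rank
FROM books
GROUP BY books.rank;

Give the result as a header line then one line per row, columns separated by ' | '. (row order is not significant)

== RESULT ==
books.rank | max_rank
4 | 4
7 | 7
3 | 3

Derivation:
After GROUP BY (3 rows):
books.rank | max_rank
4 | 4
7 | 7
3 | 3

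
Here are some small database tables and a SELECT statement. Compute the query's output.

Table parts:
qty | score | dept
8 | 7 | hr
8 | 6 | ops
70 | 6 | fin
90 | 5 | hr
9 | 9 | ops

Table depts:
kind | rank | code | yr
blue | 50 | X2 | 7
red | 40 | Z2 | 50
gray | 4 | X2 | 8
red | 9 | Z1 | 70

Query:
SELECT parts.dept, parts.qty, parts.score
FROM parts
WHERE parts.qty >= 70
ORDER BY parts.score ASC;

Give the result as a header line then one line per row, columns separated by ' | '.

== RESULT ==
parts.dept | parts.qty | parts.score
hr | 90 | 5
fin | 70 | 6

Derivation:
After WHERE (2 rows):
parts.qty | parts.score | parts.dept
70 | 6 | fin
90 | 5 | hr
After SELECT (2 rows):
parts.dept | parts.qty | parts.score
fin | 70 | 6
hr | 90 | 5
After ORDER BY (2 rows):
parts.dept | parts.qty | parts.score
hr | 90 | 5
fin | 70 | 6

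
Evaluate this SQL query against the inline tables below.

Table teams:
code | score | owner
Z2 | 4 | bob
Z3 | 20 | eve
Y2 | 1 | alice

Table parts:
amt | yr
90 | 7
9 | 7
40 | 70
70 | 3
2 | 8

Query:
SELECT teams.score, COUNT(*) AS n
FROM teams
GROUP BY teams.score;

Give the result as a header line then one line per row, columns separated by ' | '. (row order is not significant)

== RESULT ==
teams.score | n
4 | 1
20 | 1
1 | 1

Derivation:
After GROUP BY (3 rows):
teams.score | n
4 | 1
20 | 1
1 | 1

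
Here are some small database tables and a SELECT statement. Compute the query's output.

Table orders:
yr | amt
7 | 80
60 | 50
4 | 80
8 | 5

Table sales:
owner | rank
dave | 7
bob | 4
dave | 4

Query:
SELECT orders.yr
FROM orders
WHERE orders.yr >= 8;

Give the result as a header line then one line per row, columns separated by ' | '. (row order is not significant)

After WHERE (2 rows):
orders.yr | orders.amt
60 | 50
8 | 5
After SELECT (2 rows):
orders.yr
60
8

== RESULT ==
orders.yr
60
8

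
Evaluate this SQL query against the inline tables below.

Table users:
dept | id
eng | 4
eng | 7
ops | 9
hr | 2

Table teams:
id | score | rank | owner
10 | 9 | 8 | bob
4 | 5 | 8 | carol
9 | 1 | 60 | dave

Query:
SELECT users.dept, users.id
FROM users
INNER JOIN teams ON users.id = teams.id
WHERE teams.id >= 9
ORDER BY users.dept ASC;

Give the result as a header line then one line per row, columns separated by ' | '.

After JOIN teams (2 rows):
users.dept | users.id | teams.id | teams.score | teams.rank | teams.owner
eng | 4 | 4 | 5 | 8 | carol
ops | 9 | 9 | 1 | 60 | dave
After WHERE (1 rows):
users.dept | users.id | teams.id | teams.score | teams.rank | teams.owner
ops | 9 | 9 | 1 | 60 | dave
After SELECT (1 rows):
users.dept | users.id
ops | 9
After ORDER BY (1 rows):
users.dept | users.id
ops | 9

== RESULT ==
users.dept | users.id
ops | 9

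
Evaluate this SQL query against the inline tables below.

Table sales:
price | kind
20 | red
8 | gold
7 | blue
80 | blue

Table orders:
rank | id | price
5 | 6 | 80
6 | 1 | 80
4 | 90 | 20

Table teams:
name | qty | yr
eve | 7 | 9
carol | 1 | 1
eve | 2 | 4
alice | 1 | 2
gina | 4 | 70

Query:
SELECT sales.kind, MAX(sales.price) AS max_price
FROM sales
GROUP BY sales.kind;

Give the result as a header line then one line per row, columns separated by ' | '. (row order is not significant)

After GROUP BY (3 rows):
sales.kind | max_price
red | 20
gold | 8
blue | 80

== RESULT ==
sales.kind | max_price
red | 20
gold | 8
blue | 80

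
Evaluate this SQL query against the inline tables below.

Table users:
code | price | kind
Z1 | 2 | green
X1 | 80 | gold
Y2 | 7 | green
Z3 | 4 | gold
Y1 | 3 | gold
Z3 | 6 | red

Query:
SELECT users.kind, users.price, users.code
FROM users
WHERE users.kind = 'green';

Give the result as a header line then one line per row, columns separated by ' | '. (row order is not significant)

After WHERE (2 rows):
users.code | users.price | users.kind
Z1 | 2 | green
Y2 | 7 | green
After SELECT (2 rows):
users.kind | users.price | users.code
green | 2 | Z1
green | 7 | Y2

== RESULT ==
users.kind | users.price | users.code
green | 2 | Z1
green | 7 | Y2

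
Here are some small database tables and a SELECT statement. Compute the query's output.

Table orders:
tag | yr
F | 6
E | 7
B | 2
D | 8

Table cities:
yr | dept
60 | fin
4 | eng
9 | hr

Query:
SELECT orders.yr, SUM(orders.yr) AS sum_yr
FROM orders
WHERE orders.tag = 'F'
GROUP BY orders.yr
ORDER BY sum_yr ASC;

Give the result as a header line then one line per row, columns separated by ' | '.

== RESULT ==
orders.yr | sum_yr
6 | 6

Derivation:
After WHERE (1 rows):
orders.tag | orders.yr
F | 6
After GROUP BY (1 rows):
orders.yr | sum_yr
6 | 6
After ORDER BY (1 rows):
orders.yr | sum_yr
6 | 6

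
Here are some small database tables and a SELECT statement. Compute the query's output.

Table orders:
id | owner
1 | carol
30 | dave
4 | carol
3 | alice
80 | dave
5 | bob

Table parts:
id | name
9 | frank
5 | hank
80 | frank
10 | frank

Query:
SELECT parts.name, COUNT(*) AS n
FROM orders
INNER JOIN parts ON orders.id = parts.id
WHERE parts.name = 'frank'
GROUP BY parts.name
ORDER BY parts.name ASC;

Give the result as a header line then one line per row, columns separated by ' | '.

After JOIN parts (2 rows):
orders.id | orders.owner | parts.id | parts.name
80 | dave | 80 | frank
5 | bob | 5 | hank
After WHERE (1 rows):
orders.id | orders.owner | parts.id | parts.name
80 | dave | 80 | frank
After GROUP BY (1 rows):
parts.name | n
frank | 1
After ORDER BY (1 rows):
parts.name | n
frank | 1

== RESULT ==
parts.name | n
frank | 1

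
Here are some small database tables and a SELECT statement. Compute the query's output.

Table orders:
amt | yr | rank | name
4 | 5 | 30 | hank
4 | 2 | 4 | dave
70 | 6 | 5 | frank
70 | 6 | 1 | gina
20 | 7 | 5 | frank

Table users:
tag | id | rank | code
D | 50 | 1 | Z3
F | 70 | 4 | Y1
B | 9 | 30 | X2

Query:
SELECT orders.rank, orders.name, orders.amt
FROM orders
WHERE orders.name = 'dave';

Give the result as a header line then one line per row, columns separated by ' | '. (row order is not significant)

== RESULT ==
orders.rank | orders.name | orders.amt
4 | dave | 4

Derivation:
After WHERE (1 rows):
orders.amt | orders.yr | orders.rank | orders.name
4 | 2 | 4 | dave
After SELECT (1 rows):
orders.rank | orders.name | orders.amt
4 | dave | 4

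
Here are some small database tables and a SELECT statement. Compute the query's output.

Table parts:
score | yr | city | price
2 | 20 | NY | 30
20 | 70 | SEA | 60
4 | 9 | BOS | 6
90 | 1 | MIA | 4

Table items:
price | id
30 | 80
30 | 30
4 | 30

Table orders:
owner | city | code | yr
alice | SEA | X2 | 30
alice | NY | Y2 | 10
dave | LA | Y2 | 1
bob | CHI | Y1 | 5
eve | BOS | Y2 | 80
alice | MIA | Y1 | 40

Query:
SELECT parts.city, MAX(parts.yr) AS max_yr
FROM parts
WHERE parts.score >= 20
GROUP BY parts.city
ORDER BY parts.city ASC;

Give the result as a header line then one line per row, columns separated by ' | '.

After WHERE (2 rows):
parts.score | parts.yr | parts.city | parts.price
20 | 70 | SEA | 60
90 | 1 | MIA | 4
After GROUP BY (2 rows):
parts.city | max_yr
SEA | 70
MIA | 1
After ORDER BY (2 rows):
parts.city | max_yr
MIA | 1
SEA | 70

== RESULT ==
parts.city | max_yr
MIA | 1
SEA | 70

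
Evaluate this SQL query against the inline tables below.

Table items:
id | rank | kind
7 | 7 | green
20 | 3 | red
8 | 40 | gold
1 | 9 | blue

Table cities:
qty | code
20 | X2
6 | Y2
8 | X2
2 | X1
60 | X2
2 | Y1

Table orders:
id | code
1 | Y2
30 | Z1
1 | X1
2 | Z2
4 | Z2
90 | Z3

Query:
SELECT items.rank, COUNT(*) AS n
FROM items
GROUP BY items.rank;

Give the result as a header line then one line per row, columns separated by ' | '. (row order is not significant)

== RESULT ==
items.rank | n
7 | 1
3 | 1
40 | 1
9 | 1

Derivation:
After GROUP BY (4 rows):
items.rank | n
7 | 1
3 | 1
40 | 1
9 | 1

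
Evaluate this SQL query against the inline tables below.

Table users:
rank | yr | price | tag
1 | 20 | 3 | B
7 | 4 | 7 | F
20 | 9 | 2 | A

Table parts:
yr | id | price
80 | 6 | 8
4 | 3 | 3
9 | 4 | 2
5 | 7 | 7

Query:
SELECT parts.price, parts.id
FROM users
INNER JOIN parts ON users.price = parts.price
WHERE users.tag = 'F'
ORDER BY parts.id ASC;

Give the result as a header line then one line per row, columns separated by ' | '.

== RESULT ==
parts.price | parts.id
7 | 7

Derivation:
After JOIN parts (3 rows):
users.rank | users.yr | users.price | users.tag | parts.yr | parts.id | parts.price
1 | 20 | 3 | B | 4 | 3 | 3
7 | 4 | 7 | F | 5 | 7 | 7
20 | 9 | 2 | A | 9 | 4 | 2
After WHERE (1 rows):
users.rank | users.yr | users.price | users.tag | parts.yr | parts.id | parts.price
7 | 4 | 7 | F | 5 | 7 | 7
After SELECT (1 rows):
parts.price | parts.id
7 | 7
After ORDER BY (1 rows):
parts.price | parts.id
7 | 7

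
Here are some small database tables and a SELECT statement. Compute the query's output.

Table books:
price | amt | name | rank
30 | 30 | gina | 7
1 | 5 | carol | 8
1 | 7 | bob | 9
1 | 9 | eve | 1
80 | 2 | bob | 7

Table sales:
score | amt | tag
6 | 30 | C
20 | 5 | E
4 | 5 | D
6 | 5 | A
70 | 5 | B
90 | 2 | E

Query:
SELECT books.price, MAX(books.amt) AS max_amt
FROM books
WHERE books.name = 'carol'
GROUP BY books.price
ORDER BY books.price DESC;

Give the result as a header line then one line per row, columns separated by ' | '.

== RESULT ==
books.price | max_amt
1 | 5

Derivation:
After WHERE (1 rows):
books.price | books.amt | books.name | books.rank
1 | 5 | carol | 8
After GROUP BY (1 rows):
books.price | max_amt
1 | 5
After ORDER BY (1 rows):
books.price | max_amt
1 | 5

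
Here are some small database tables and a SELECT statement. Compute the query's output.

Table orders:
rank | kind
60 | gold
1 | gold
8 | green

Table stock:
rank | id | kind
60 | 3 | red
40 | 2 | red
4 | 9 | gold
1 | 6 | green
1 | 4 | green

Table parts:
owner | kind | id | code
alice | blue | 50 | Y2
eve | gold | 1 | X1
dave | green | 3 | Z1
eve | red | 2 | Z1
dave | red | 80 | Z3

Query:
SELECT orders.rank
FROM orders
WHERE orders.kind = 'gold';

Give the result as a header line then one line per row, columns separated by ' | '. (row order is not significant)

== RESULT ==
orders.rank
60
1

Derivation:
After WHERE (2 rows):
orders.rank | orders.kind
60 | gold
1 | gold
After SELECT (2 rows):
orders.rank
60
1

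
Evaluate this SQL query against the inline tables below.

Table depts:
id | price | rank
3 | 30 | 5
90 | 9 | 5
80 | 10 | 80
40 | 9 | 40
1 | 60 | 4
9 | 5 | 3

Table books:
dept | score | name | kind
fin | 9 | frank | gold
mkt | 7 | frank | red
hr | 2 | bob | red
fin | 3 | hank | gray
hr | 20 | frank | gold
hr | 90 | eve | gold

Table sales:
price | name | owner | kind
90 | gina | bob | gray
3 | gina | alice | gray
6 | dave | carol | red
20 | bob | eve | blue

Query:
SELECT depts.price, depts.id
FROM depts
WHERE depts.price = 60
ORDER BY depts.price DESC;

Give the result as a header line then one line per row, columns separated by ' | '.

== RESULT ==
depts.price | depts.id
60 | 1

Derivation:
After WHERE (1 rows):
depts.id | depts.price | depts.rank
1 | 60 | 4
After SELECT (1 rows):
depts.price | depts.id
60 | 1
After ORDER BY (1 rows):
depts.price | depts.id
60 | 1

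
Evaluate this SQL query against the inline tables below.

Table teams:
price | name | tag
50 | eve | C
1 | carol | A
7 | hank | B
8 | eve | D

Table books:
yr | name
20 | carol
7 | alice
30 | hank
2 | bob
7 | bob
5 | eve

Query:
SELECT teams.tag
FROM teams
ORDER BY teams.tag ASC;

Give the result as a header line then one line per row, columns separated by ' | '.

After SELECT (4 rows):
teams.tag
C
A
B
D
After ORDER BY (4 rows):
teams.tag
A
B
C
D

== RESULT ==
teams.tag
A
B
C
D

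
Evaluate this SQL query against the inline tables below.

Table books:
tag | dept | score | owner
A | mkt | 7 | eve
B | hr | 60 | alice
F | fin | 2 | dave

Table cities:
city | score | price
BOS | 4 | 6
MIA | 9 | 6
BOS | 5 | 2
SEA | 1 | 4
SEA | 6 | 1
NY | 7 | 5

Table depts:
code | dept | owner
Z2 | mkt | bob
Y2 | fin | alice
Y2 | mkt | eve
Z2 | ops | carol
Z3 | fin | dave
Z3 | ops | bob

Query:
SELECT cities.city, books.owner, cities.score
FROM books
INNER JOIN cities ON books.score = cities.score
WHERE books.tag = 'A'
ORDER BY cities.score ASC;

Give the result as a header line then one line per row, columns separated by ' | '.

== RESULT ==
cities.city | books.owner | cities.score
NY | eve | 7

Derivation:
After JOIN cities (1 rows):
books.tag | books.dept | books.score | books.owner | cities.city | cities.score | cities.price
A | mkt | 7 | eve | NY | 7 | 5
After WHERE (1 rows):
books.tag | books.dept | books.score | books.owner | cities.city | cities.score | cities.price
A | mkt | 7 | eve | NY | 7 | 5
After SELECT (1 rows):
cities.city | books.owner | cities.score
NY | eve | 7
After ORDER BY (1 rows):
cities.city | books.owner | cities.score
NY | eve | 7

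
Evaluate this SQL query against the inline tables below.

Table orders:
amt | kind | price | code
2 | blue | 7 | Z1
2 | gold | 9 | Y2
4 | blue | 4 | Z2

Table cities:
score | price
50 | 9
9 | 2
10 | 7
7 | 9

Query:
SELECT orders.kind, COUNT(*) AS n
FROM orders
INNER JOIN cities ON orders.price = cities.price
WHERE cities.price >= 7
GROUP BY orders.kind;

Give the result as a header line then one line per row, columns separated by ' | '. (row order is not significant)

== RESULT ==
orders.kind | n
blue | 1
gold | 2

Derivation:
After JOIN cities (3 rows):
orders.amt | orders.kind | orders.price | orders.code | cities.score | cities.price
2 | blue | 7 | Z1 | 10 | 7
2 | gold | 9 | Y2 | 50 | 9
2 | gold | 9 | Y2 | 7 | 9
After WHERE (3 rows):
orders.amt | orders.kind | orders.price | orders.code | cities.score | cities.price
2 | blue | 7 | Z1 | 10 | 7
2 | gold | 9 | Y2 | 50 | 9
2 | gold | 9 | Y2 | 7 | 9
After GROUP BY (2 rows):
orders.kind | n
blue | 1
gold | 2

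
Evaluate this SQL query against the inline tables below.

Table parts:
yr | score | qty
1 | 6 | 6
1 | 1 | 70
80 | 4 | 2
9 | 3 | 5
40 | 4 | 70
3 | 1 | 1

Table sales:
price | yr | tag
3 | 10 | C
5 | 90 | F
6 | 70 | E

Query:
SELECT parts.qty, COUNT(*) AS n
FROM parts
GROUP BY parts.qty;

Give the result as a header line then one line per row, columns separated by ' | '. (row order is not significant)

After GROUP BY (5 rows):
parts.qty | n
6 | 1
70 | 2
2 | 1
5 | 1
1 | 1

== RESULT ==
parts.qty | n
6 | 1
70 | 2
2 | 1
5 | 1
1 | 1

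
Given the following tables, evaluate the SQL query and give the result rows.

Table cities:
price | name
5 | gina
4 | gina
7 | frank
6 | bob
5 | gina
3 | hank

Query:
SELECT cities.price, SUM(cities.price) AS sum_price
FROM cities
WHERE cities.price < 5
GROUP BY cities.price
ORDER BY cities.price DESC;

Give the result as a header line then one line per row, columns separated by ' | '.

After WHERE (2 rows):
cities.price | cities.name
4 | gina
3 | hank
After GROUP BY (2 rows):
cities.price | sum_price
4 | 4
3 | 3
After ORDER BY (2 rows):
cities.price | sum_price
4 | 4
3 | 3

== RESULT ==
cities.price | sum_price
4 | 4
3 | 3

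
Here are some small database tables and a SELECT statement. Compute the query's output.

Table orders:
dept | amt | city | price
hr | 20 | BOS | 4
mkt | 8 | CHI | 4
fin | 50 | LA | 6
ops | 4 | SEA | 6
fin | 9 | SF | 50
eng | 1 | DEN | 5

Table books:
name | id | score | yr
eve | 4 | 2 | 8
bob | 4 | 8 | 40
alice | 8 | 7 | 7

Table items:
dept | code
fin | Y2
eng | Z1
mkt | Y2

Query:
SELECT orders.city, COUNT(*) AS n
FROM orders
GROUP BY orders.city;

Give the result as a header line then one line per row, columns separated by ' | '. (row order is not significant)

== RESULT ==
orders.city | n
BOS | 1
CHI | 1
LA | 1
SEA | 1
SF | 1
DEN | 1

Derivation:
After GROUP BY (6 rows):
orders.city | n
BOS | 1
CHI | 1
LA | 1
SEA | 1
SF | 1
DEN | 1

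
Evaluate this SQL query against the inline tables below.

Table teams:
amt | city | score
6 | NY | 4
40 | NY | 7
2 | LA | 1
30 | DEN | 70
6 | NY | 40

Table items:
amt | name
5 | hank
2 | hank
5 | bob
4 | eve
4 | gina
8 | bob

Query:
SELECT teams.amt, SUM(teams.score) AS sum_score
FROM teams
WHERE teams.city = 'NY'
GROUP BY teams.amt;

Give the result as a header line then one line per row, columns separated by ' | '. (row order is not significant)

== RESULT ==
teams.amt | sum_score
6 | 44
40 | 7

Derivation:
After WHERE (3 rows):
teams.amt | teams.city | teams.score
6 | NY | 4
40 | NY | 7
6 | NY | 40
After GROUP BY (2 rows):
teams.amt | sum_score
6 | 44
40 | 7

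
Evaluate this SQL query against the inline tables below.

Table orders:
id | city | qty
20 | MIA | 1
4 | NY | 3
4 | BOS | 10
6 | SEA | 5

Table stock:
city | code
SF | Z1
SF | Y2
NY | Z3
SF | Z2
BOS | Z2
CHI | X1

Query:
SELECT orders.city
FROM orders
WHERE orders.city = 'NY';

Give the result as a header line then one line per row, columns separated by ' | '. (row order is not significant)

After WHERE (1 rows):
orders.id | orders.city | orders.qty
4 | NY | 3
After SELECT (1 rows):
orders.city
NY

== RESULT ==
orders.city
NY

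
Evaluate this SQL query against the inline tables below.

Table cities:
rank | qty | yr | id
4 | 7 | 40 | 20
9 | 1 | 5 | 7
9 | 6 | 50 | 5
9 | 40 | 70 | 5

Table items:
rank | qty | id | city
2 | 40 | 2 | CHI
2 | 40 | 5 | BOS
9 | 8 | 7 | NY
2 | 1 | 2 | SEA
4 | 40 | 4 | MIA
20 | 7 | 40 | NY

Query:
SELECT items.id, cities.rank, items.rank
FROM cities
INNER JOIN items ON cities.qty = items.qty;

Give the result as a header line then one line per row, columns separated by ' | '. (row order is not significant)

== RESULT ==
items.id | cities.rank | items.rank
40 | 4 | 20
2 | 9 | 2
2 | 9 | 2
5 | 9 | 2
4 | 9 | 4

Derivation:
After JOIN items (5 rows):
cities.rank | cities.qty | cities.yr | cities.id | items.rank | items.qty | items.id | items.city
4 | 7 | 40 | 20 | 20 | 7 | 40 | NY
9 | 1 | 5 | 7 | 2 | 1 | 2 | SEA
9 | 40 | 70 | 5 | 2 | 40 | 2 | CHI
9 | 40 | 70 | 5 | 2 | 40 | 5 | BOS
9 | 40 | 70 | 5 | 4 | 40 | 4 | MIA
After SELECT (5 rows):
items.id | cities.rank | items.rank
40 | 4 | 20
2 | 9 | 2
2 | 9 | 2
5 | 9 | 2
4 | 9 | 4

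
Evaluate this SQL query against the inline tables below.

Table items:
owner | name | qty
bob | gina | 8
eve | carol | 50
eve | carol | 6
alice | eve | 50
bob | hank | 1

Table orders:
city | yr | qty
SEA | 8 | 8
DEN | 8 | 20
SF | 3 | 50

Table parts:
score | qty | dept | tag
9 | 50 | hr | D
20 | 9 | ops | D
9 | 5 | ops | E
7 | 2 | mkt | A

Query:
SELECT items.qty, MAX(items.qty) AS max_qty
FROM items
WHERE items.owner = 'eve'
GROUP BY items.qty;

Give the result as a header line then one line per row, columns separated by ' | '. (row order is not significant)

== RESULT ==
items.qty | max_qty
50 | 50
6 | 6

Derivation:
After WHERE (2 rows):
items.owner | items.name | items.qty
eve | carol | 50
eve | carol | 6
After GROUP BY (2 rows):
items.qty | max_qty
50 | 50
6 | 6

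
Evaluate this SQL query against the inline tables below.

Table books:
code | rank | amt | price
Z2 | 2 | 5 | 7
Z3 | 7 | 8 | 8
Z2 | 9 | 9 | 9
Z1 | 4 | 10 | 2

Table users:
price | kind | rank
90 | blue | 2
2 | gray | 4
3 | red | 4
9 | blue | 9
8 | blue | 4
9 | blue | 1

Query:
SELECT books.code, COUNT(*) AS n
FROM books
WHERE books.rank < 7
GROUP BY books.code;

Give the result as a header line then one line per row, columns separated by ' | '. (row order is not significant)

== RESULT ==
books.code | n
Z2 | 1
Z1 | 1

Derivation:
After WHERE (2 rows):
books.code | books.rank | books.amt | books.price
Z2 | 2 | 5 | 7
Z1 | 4 | 10 | 2
After GROUP BY (2 rows):
books.code | n
Z2 | 1
Z1 | 1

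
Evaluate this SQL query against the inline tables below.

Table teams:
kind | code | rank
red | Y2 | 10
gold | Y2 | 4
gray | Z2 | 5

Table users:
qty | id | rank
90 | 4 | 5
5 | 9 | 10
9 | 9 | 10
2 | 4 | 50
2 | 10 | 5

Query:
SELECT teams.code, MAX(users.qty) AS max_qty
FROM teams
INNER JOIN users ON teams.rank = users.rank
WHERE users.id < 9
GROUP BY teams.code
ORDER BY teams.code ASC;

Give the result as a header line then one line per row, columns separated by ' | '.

After JOIN users (4 rows):
teams.kind | teams.code | teams.rank | users.qty | users.id | users.rank
red | Y2 | 10 | 5 | 9 | 10
red | Y2 | 10 | 9 | 9 | 10
gray | Z2 | 5 | 90 | 4 | 5
gray | Z2 | 5 | 2 | 10 | 5
After WHERE (1 rows):
teams.kind | teams.code | teams.rank | users.qty | users.id | users.rank
gray | Z2 | 5 | 90 | 4 | 5
After GROUP BY (1 rows):
teams.code | max_qty
Z2 | 90
After ORDER BY (1 rows):
teams.code | max_qty
Z2 | 90

== RESULT ==
teams.code | max_qty
Z2 | 90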